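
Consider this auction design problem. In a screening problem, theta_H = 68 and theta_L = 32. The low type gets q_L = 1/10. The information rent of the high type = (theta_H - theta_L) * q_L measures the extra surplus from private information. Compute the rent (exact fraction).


Step 1: theta_H - theta_L = 68 - 32 = 36
Step 2: Information rent = (theta_H - theta_L) * q_L
Step 3: = 36 * 1/10
Step 4: = 18/5

18/5


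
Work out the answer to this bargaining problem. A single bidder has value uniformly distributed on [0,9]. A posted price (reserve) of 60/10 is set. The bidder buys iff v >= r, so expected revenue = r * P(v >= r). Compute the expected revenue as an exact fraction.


Step 1: Posted price r = 6, value support [0,9]
Step 2: P(v >= r) = (9 - 6)/9 = 1/3
Step 3: Expected revenue = r * P(v >= r) = 6 * 1/3
Step 4: Revenue = 2

2


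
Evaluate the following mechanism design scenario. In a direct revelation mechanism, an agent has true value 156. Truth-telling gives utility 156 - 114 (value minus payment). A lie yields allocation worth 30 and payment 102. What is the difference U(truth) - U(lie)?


Step 1: U(truth) = value - payment = 156 - 114 = 42
Step 2: U(lie) = allocation - payment = 30 - 102 = -72
Step 3: IC gap = 42 - (-72) = 114

114


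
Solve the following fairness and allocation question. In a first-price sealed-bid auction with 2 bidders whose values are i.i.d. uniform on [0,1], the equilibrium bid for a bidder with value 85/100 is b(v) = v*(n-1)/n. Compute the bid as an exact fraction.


Step 1: The symmetric BNE bidding function is b(v) = v * (n-1) / n
Step 2: Substitute v = 17/20 and n = 2
Step 3: b = 17/20 * 1/2
Step 4: b = 17/40

17/40


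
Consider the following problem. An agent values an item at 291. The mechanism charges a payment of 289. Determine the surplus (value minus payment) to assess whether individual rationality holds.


Step 1: Surplus = value - payment = 291 - 289 = 2
Step 2: IR is satisfied (surplus >= 0)

2


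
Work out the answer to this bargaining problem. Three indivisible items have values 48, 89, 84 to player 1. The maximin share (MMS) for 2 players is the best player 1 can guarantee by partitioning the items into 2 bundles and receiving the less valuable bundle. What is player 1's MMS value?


Step 1: Item values = 48, 89, 84
Step 2: Enumerate all 2-bundle partitions and take the smaller bundle:
  Partition 1: {48} vs {89,84} -> bundles 48, 173; min = 48
  Partition 2: {89} vs {48,84} -> bundles 89, 132; min = 89
  Partition 3: {84} vs {48,89} -> bundles 84, 137; min = 84
Step 3: MMS = max(48, 89, 84) = 89

89


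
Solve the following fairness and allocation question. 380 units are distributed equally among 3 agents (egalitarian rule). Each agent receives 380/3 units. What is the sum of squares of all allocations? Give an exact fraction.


Step 1: Each agent's share = 380/3
Step 2: Square of each share = (380/3)^2 = 144400/9
Step 3: Sum of squares = 3 * 144400/9 = 144400/3

144400/3


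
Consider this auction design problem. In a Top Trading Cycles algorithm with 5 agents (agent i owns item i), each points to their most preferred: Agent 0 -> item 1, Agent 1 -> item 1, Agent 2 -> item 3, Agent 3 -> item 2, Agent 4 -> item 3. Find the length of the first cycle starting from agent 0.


Step 1: Trace the pointer graph from agent 0: 0 -> 1 -> 1
Step 2: A cycle is detected when we revisit agent 1
Step 3: The cycle is: 1 -> 1
Step 4: Cycle length = 1

1


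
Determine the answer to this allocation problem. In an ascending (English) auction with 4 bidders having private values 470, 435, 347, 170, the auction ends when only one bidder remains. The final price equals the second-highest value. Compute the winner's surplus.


Step 1: Identify the highest value: 470
Step 2: Identify the second-highest value: 435
Step 3: The final price = second-highest value = 435
Step 4: Surplus = 470 - 435 = 35

35


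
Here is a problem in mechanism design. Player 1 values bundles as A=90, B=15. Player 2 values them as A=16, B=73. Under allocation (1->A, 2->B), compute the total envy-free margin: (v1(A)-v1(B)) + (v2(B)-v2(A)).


Step 1: Player 1's margin = v1(A) - v1(B) = 90 - 15 = 75
Step 2: Player 2's margin = v2(B) - v2(A) = 73 - 16 = 57
Step 3: Total margin = 75 + 57 = 132

132


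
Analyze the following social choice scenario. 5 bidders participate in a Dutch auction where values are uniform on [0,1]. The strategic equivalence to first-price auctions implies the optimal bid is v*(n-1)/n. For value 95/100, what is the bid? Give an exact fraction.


Step 1: Dutch auctions are strategically equivalent to first-price auctions
Step 2: The equilibrium bid is b(v) = v*(n-1)/n
Step 3: b = 19/20 * 4/5
Step 4: b = 19/25

19/25


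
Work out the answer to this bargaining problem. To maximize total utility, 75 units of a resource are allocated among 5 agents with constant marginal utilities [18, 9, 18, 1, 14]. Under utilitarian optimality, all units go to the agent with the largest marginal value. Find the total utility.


Step 1: The marginal utilities are [18, 9, 18, 1, 14]
Step 2: The highest marginal utility is 18
Step 3: All 75 units go to that agent
Step 4: Total utility = 18 * 75 = 1350

1350


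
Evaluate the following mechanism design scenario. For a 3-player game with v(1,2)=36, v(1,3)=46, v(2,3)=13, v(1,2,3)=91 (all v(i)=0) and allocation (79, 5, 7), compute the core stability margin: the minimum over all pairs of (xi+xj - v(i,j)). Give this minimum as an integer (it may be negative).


Step 1: Slack for coalition (1,2): x1+x2 - v12 = 84 - 36 = 48
Step 2: Slack for coalition (1,3): x1+x3 - v13 = 86 - 46 = 40
Step 3: Slack for coalition (2,3): x2+x3 - v23 = 12 - 13 = -1
Step 4: Minimum slack = min(48, 40, -1) = -1, attained by (2,3); coalition (2,3) can block (slack < 0), so the allocation is not in the core

-1


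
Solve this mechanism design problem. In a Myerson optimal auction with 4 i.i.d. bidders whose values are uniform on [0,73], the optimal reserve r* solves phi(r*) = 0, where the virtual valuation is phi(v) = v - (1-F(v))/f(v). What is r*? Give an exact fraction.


Step 1: For U[0,73], F(v) = v/73 and f(v) = 1/73
Step 2: phi(v) = v - (1 - v/73)/(1/73) = v - (73 - v) = 2v - 73
Step 3: Set phi(r*) = 0: 2r* - 73 = 0
Step 4: r* = 73/2 (the number of bidders n = 4 does not enter)

73/2


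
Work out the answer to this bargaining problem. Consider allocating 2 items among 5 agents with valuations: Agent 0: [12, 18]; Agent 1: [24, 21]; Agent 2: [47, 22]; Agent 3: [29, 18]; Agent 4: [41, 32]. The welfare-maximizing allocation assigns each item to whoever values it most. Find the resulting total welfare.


Step 1: For each item, find the maximum value among all agents.
Step 2: Item 0 -> Agent 2 (value 47)
Step 3: Item 1 -> Agent 4 (value 32)
Step 4: Total welfare = 47 + 32 = 79

79


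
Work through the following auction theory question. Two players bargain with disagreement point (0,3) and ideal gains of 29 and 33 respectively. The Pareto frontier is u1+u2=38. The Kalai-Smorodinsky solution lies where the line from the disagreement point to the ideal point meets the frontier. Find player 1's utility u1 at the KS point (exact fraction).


Step 1: At the KS point, (u1-d1)/r1 = (u2-d2)/r2 = t and u1+u2 = 38
Step 2: u1 = d1 + r1*t and u2 = d2 + r2*t, so (d1 + r1*t) + (d2 + r2*t) = 38
Step 3: t = (38 - 0 - 3)/(29 + 33) = 35/62
Step 4: u1 = d1 + r1*t = 0 + 29 * 35/62 = 1015/62
Step 5: (Check: u2 = d2 + r2*t = 1341/62; u1+u2 = 1015/62 + 1341/62 = 38, on the frontier.)

1015/62


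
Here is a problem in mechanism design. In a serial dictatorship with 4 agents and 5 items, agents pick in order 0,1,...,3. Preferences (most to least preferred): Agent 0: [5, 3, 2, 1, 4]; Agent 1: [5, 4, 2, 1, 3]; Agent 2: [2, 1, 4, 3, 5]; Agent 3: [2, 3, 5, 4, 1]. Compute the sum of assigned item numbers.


Step 1: Agent 0 picks item 5
Step 2: Agent 1 picks item 4
Step 3: Agent 2 picks item 2
Step 4: Agent 3 picks item 3
Step 5: Sum = 5 + 4 + 2 + 3 = 14

14


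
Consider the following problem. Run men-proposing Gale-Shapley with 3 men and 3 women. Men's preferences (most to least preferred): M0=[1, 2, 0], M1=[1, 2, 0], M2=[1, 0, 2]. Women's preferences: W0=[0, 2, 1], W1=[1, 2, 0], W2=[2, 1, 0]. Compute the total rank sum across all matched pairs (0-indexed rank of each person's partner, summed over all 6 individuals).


Step 1: Run Gale-Shapley (men propose, women hold best offer):
  M0 proposes to W1; she accepts
  M1 proposes to W1; she switches from M0
  M2 proposes to W1; rejected
  M2 proposes to W0; she accepts
  M0 proposes to W2; she accepts
Step 2: Final matching: W0-M2, W1-M1, W2-M0
Step 3: 0-indexed ranks (man's rank of his match, then woman's): 1 + 1 + 0 + 0 + 1 + 2
Step 4: Total rank sum = 5

5


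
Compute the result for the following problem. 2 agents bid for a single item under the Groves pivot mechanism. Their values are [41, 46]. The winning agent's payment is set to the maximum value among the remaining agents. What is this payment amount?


Step 1: The efficient winner is agent 1 with value 46
Step 2: Other agents' values: [41]
Step 3: Pivot payment = max(others) = 41
Step 4: The winner pays 41

41


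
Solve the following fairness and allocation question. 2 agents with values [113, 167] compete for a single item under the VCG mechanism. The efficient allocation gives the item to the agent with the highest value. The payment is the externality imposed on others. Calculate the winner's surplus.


Step 1: The winner is the agent with the highest value: agent 1 with value 167
Step 2: Values of other agents: [113]
Step 3: VCG payment = max of others' values = 113
Step 4: Surplus = 167 - 113 = 54

54


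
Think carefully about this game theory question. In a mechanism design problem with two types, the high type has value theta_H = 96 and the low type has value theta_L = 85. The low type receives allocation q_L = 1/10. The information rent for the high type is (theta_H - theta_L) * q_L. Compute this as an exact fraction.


Step 1: theta_H - theta_L = 96 - 85 = 11
Step 2: Information rent = (theta_H - theta_L) * q_L
Step 3: = 11 * 1/10
Step 4: = 11/10

11/10


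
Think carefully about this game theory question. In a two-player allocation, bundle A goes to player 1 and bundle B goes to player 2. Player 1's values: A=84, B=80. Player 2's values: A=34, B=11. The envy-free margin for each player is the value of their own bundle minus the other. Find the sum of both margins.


Step 1: Player 1's margin = v1(A) - v1(B) = 84 - 80 = 4
Step 2: Player 2's margin = v2(B) - v2(A) = 11 - 34 = -23
Step 3: Total margin = 4 + -23 = -19

-19


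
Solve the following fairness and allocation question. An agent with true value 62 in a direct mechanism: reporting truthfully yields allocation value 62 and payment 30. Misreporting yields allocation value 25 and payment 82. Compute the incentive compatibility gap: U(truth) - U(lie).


Step 1: U(truth) = value - payment = 62 - 30 = 32
Step 2: U(lie) = allocation - payment = 25 - 82 = -57
Step 3: IC gap = 32 - (-57) = 89

89


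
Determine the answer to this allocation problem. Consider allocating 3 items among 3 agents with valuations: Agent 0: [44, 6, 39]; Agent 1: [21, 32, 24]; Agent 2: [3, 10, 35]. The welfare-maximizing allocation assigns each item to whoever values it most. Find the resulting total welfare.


Step 1: For each item, find the maximum value among all agents.
Step 2: Item 0 -> Agent 0 (value 44)
Step 3: Item 1 -> Agent 1 (value 32)
Step 4: Item 2 -> Agent 0 (value 39)
Step 5: Total welfare = 44 + 32 + 39 = 115

115


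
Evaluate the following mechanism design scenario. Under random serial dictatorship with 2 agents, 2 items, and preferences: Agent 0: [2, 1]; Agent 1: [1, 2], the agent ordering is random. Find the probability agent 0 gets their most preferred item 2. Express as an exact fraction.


Step 1: Agent 0 wants item 2
Step 2: There are 2 possible orderings of agents
Step 3: In 2 orderings, agent 0 gets item 2
Step 4: Probability = 2/2 = 1

1


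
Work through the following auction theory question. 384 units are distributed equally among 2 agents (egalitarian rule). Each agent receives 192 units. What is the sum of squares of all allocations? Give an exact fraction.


Step 1: Each agent's share = 384/2 = 192
Step 2: Square of each share = (192)^2 = 36864
Step 3: Sum of squares = 2 * 36864 = 73728

73728


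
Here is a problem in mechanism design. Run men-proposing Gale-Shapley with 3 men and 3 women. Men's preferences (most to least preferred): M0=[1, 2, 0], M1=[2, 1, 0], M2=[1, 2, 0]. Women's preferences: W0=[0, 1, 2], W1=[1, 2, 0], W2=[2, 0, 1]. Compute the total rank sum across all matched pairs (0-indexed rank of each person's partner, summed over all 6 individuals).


Step 1: Run Gale-Shapley (men propose, women hold best offer):
  M0 proposes to W1; she accepts
  M1 proposes to W2; she accepts
  M2 proposes to W1; she switches from M0
  M0 proposes to W2; she switches from M1
  M1 proposes to W1; she switches from M2
  M2 proposes to W2; she switches from M0
  M0 proposes to W0; she accepts
Step 2: Final matching: W0-M0, W1-M1, W2-M2
Step 3: 0-indexed ranks (man's rank of his match, then woman's): 2 + 0 + 1 + 0 + 1 + 0
Step 4: Total rank sum = 4

4


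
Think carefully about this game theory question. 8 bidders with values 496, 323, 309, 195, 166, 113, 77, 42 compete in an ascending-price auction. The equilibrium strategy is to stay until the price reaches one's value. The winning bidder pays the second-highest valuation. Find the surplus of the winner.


Step 1: Identify the highest value: 496
Step 2: Identify the second-highest value: 323
Step 3: The final price = second-highest value = 323
Step 4: Surplus = 496 - 323 = 173

173


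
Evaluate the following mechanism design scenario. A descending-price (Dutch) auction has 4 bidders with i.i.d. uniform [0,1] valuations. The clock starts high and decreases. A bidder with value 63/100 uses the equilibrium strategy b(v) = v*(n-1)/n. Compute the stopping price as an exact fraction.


Step 1: Dutch auctions are strategically equivalent to first-price auctions
Step 2: The equilibrium bid is b(v) = v*(n-1)/n
Step 3: b = 63/100 * 3/4
Step 4: b = 189/400

189/400


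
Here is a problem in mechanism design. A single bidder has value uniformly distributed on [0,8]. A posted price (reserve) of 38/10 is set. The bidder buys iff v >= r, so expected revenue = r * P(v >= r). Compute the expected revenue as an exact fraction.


Step 1: Posted price r = 19/5, value support [0,8]
Step 2: P(v >= r) = (8 - 19/5)/8 = 21/40
Step 3: Expected revenue = r * P(v >= r) = 19/5 * 21/40
Step 4: Revenue = 399/200

399/200


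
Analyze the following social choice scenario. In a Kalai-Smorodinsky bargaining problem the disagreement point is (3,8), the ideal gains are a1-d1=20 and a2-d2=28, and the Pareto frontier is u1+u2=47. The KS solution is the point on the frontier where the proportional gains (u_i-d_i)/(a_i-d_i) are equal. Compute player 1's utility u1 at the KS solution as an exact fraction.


Step 1: At the KS point, (u1-d1)/r1 = (u2-d2)/r2 = t and u1+u2 = 47
Step 2: u1 = d1 + r1*t and u2 = d2 + r2*t, so (d1 + r1*t) + (d2 + r2*t) = 47
Step 3: t = (47 - 3 - 8)/(20 + 28) = 36/48 = 3/4
Step 4: u1 = d1 + r1*t = 3 + 20 * 3/4 = 18
Step 5: (Check: u2 = d2 + r2*t = 29; u1+u2 = 18 + 29 = 47, on the frontier.)

18


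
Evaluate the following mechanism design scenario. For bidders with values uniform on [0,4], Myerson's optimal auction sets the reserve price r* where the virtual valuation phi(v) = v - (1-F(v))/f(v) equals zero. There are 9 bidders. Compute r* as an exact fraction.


Step 1: For U[0,4], F(v) = v/4 and f(v) = 1/4
Step 2: phi(v) = v - (1 - v/4)/(1/4) = v - (4 - v) = 2v - 4
Step 3: Set phi(r*) = 0: 2r* - 4 = 0
Step 4: r* = 4/2 = 2 (the number of bidders n = 9 does not enter)

2


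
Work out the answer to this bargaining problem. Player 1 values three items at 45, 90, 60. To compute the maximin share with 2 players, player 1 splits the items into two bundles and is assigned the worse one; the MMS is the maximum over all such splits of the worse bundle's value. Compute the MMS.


Step 1: Item values = 45, 90, 60
Step 2: Enumerate all 2-bundle partitions and take the smaller bundle:
  Partition 1: {45} vs {90,60} -> bundles 45, 150; min = 45
  Partition 2: {90} vs {45,60} -> bundles 90, 105; min = 90
  Partition 3: {60} vs {45,90} -> bundles 60, 135; min = 60
Step 3: MMS = max(45, 90, 60) = 90

90


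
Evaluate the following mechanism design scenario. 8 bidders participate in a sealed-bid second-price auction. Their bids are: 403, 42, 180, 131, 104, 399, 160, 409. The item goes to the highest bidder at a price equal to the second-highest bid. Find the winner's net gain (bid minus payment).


Step 1: Sort bids in descending order: 409, 403, 399, 180, 160, 131, 104, 42
Step 2: The winning bid is the highest: 409
Step 3: The payment equals the second-highest bid: 403
Step 4: Surplus = winner's bid - payment = 409 - 403 = 6

6


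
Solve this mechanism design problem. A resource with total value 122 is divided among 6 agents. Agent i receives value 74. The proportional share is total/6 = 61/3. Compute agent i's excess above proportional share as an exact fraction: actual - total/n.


Step 1: Proportional share = 122/6 = 61/3
Step 2: Agent's actual allocation = 74
Step 3: Excess = 74 - 61/3 = 161/3

161/3


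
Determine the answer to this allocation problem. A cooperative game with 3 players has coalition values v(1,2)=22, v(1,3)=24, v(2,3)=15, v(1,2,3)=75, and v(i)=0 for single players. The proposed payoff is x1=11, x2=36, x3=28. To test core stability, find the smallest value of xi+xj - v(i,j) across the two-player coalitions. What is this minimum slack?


Step 1: Slack for coalition (1,2): x1+x2 - v12 = 47 - 22 = 25
Step 2: Slack for coalition (1,3): x1+x3 - v13 = 39 - 24 = 15
Step 3: Slack for coalition (2,3): x2+x3 - v23 = 64 - 15 = 49
Step 4: Minimum slack = min(25, 15, 49) = 15, attained by (1,3); no pair can gain by deviating, so the allocation is in the core

15


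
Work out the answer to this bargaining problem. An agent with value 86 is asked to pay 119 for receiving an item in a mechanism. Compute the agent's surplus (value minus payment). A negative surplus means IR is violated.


Step 1: Surplus = value - payment = 86 - 119 = -33
Step 2: IR is violated (surplus < 0)

-33


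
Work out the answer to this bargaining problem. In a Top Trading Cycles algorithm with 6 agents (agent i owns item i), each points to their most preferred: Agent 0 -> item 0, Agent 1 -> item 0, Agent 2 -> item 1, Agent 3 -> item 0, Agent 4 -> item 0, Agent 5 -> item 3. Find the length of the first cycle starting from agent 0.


Step 1: Trace the pointer graph from agent 0: 0 -> 0
Step 2: A cycle is detected when we revisit agent 0
Step 3: The cycle is: 0 -> 0
Step 4: Cycle length = 1

1


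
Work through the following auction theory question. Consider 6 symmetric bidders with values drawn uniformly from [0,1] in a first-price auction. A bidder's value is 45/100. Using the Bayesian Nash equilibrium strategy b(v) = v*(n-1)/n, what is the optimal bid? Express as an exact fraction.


Step 1: The symmetric BNE bidding function is b(v) = v * (n-1) / n
Step 2: Substitute v = 9/20 and n = 6
Step 3: b = 9/20 * 5/6
Step 4: b = 3/8

3/8


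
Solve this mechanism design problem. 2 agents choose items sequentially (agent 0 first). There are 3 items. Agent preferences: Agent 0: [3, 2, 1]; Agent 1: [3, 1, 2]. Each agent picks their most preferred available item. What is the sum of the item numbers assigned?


Step 1: Agent 0 picks item 3
Step 2: Agent 1 picks item 1
Step 3: Sum = 3 + 1 = 4

4


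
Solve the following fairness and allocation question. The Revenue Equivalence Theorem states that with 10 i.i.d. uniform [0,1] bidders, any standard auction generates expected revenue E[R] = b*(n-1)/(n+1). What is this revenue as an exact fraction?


Step 1: By Revenue Equivalence, expected revenue = b*(n-1)/(n+1)
Step 2: Substituting n = 10, b = 1
Step 3: Revenue = 1*(10-1)/(10+1) = 1*9/11
Step 4: Revenue = 9/11

9/11


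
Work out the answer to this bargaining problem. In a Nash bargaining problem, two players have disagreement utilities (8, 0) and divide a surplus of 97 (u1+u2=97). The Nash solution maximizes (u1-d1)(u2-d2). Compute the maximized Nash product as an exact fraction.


Step 1: The Nash solution splits surplus symmetrically above the disagreement point
Step 2: u1 = (total + d1 - d2)/2 = (97 + 8 - 0)/2 = 105/2
Step 3: u2 = (total - d1 + d2)/2 = (97 - 8 + 0)/2 = 89/2
Step 4: Nash product = (105/2 - 8) * (89/2 - 0)
Step 5: = 89/2 * 89/2 = 7921/4

7921/4


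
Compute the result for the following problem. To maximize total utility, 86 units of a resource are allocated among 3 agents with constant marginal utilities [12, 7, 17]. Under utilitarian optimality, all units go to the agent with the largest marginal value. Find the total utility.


Step 1: The marginal utilities are [12, 7, 17]
Step 2: The highest marginal utility is 17
Step 3: All 86 units go to that agent
Step 4: Total utility = 17 * 86 = 1462

1462


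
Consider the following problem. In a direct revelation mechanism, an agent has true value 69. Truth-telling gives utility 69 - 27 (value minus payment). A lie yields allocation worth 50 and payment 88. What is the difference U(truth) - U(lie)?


Step 1: U(truth) = value - payment = 69 - 27 = 42
Step 2: U(lie) = allocation - payment = 50 - 88 = -38
Step 3: IC gap = 42 - (-38) = 80

80


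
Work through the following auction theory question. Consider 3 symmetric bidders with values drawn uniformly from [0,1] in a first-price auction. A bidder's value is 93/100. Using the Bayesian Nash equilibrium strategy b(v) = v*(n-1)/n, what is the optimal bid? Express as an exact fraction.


Step 1: The symmetric BNE bidding function is b(v) = v * (n-1) / n
Step 2: Substitute v = 93/100 and n = 3
Step 3: b = 93/100 * 2/3
Step 4: b = 31/50

31/50


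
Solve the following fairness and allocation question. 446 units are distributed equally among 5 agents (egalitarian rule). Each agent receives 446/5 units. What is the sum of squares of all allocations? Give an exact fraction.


Step 1: Each agent's share = 446/5
Step 2: Square of each share = (446/5)^2 = 198916/25
Step 3: Sum of squares = 5 * 198916/25 = 198916/5

198916/5


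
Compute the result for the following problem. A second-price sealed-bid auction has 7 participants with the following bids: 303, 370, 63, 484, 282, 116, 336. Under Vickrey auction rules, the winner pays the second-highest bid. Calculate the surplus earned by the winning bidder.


Step 1: Sort bids in descending order: 484, 370, 336, 303, 282, 116, 63
Step 2: The winning bid is the highest: 484
Step 3: The payment equals the second-highest bid: 370
Step 4: Surplus = winner's bid - payment = 484 - 370 = 114

114


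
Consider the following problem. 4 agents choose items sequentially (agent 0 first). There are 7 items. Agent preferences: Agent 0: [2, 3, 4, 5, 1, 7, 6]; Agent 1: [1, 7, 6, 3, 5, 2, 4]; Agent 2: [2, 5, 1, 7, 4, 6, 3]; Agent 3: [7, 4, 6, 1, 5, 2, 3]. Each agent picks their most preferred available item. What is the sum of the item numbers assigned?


Step 1: Agent 0 picks item 2
Step 2: Agent 1 picks item 1
Step 3: Agent 2 picks item 5
Step 4: Agent 3 picks item 7
Step 5: Sum = 2 + 1 + 5 + 7 = 15

15


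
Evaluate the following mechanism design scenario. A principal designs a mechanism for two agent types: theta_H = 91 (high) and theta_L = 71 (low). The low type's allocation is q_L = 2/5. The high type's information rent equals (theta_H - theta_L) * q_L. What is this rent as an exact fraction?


Step 1: theta_H - theta_L = 91 - 71 = 20
Step 2: Information rent = (theta_H - theta_L) * q_L
Step 3: = 20 * 2/5
Step 4: = 8

8


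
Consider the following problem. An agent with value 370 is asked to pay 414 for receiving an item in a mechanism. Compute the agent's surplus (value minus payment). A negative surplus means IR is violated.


Step 1: Surplus = value - payment = 370 - 414 = -44
Step 2: IR is violated (surplus < 0)

-44


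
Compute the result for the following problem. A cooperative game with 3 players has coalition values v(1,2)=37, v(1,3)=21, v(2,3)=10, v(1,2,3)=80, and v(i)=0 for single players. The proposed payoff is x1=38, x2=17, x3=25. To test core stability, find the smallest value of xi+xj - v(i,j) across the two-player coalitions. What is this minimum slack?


Step 1: Slack for coalition (1,2): x1+x2 - v12 = 55 - 37 = 18
Step 2: Slack for coalition (1,3): x1+x3 - v13 = 63 - 21 = 42
Step 3: Slack for coalition (2,3): x2+x3 - v23 = 42 - 10 = 32
Step 4: Minimum slack = min(18, 42, 32) = 18, attained by (1,2); no pair can gain by deviating, so the allocation is in the core

18


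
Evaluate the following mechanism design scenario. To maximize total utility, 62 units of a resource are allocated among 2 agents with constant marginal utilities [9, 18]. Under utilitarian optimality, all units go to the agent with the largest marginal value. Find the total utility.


Step 1: The marginal utilities are [9, 18]
Step 2: The highest marginal utility is 18
Step 3: All 62 units go to that agent
Step 4: Total utility = 18 * 62 = 1116

1116


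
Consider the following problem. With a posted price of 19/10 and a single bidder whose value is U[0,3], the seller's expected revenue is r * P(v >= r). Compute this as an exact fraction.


Step 1: Posted price r = 19/10, value support [0,3]
Step 2: P(v >= r) = (3 - 19/10)/3 = 11/30
Step 3: Expected revenue = r * P(v >= r) = 19/10 * 11/30
Step 4: Revenue = 209/300

209/300


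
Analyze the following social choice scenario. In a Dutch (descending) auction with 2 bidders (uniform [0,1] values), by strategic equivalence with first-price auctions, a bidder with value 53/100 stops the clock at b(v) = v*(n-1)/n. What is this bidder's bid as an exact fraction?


Step 1: Dutch auctions are strategically equivalent to first-price auctions
Step 2: The equilibrium bid is b(v) = v*(n-1)/n
Step 3: b = 53/100 * 1/2
Step 4: b = 53/200

53/200


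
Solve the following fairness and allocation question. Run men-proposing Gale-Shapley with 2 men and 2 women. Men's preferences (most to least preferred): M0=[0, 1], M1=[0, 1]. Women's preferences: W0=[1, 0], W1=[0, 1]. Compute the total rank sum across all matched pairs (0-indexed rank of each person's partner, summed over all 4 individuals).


Step 1: Run Gale-Shapley (men propose, women hold best offer):
  M0 proposes to W0; she accepts
  M1 proposes to W0; she switches from M0
  M0 proposes to W1; she accepts
Step 2: Final matching: W0-M1, W1-M0
Step 3: 0-indexed ranks (man's rank of his match, then woman's): 0 + 0 + 1 + 0
Step 4: Total rank sum = 1

1


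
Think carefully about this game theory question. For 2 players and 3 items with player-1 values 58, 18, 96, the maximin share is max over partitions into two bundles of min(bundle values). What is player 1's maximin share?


Step 1: Item values = 58, 18, 96
Step 2: Enumerate all 2-bundle partitions and take the smaller bundle:
  Partition 1: {58} vs {18,96} -> bundles 58, 114; min = 58
  Partition 2: {18} vs {58,96} -> bundles 18, 154; min = 18
  Partition 3: {96} vs {58,18} -> bundles 96, 76; min = 76
Step 3: MMS = max(58, 18, 76) = 76

76


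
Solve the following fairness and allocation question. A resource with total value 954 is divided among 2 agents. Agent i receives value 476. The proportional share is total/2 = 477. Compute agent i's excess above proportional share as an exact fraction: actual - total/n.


Step 1: Proportional share = 954/2 = 477
Step 2: Agent's actual allocation = 476
Step 3: Excess = 476 - 477 = -1

-1


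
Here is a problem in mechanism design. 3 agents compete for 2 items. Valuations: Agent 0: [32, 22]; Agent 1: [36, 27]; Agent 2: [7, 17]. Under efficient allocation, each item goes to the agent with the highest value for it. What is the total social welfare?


Step 1: For each item, find the maximum value among all agents.
Step 2: Item 0 -> Agent 1 (value 36)
Step 3: Item 1 -> Agent 1 (value 27)
Step 4: Total welfare = 36 + 27 = 63

63


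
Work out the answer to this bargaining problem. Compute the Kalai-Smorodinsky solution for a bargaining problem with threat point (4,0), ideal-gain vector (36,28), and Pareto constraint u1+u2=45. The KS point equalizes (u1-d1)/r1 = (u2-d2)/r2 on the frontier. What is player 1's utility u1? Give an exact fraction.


Step 1: At the KS point, (u1-d1)/r1 = (u2-d2)/r2 = t and u1+u2 = 45
Step 2: u1 = d1 + r1*t and u2 = d2 + r2*t, so (d1 + r1*t) + (d2 + r2*t) = 45
Step 3: t = (45 - 4 - 0)/(36 + 28) = 41/64
Step 4: u1 = d1 + r1*t = 4 + 36 * 41/64 = 433/16
Step 5: (Check: u2 = d2 + r2*t = 287/16; u1+u2 = 433/16 + 287/16 = 45, on the frontier.)

433/16


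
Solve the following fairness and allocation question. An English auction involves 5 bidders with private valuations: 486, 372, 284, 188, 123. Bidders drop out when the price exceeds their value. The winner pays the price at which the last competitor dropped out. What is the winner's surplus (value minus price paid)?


Step 1: Identify the highest value: 486
Step 2: Identify the second-highest value: 372
Step 3: The final price = second-highest value = 372
Step 4: Surplus = 486 - 372 = 114

114


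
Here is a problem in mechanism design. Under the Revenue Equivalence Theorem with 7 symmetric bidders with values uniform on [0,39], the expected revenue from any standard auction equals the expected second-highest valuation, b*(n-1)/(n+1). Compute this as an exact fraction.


Step 1: By Revenue Equivalence, expected revenue = b*(n-1)/(n+1)
Step 2: Substituting n = 7, b = 39
Step 3: Revenue = 39*(7-1)/(7+1) = 39*6/8
Step 4: Revenue = 234/8 = 117/4

117/4


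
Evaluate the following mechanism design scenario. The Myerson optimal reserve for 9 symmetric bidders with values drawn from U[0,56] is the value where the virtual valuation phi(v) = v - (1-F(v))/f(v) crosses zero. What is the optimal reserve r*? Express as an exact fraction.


Step 1: For U[0,56], F(v) = v/56 and f(v) = 1/56
Step 2: phi(v) = v - (1 - v/56)/(1/56) = v - (56 - v) = 2v - 56
Step 3: Set phi(r*) = 0: 2r* - 56 = 0
Step 4: r* = 56/2 = 28 (the number of bidders n = 9 does not enter)

28


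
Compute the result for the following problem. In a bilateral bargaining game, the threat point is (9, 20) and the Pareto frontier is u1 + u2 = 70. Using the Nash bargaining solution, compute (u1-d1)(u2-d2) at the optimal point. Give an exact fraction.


Step 1: The Nash solution splits surplus symmetrically above the disagreement point
Step 2: u1 = (total + d1 - d2)/2 = (70 + 9 - 20)/2 = 59/2
Step 3: u2 = (total - d1 + d2)/2 = (70 - 9 + 20)/2 = 81/2
Step 4: Nash product = (59/2 - 9) * (81/2 - 20)
Step 5: = 41/2 * 41/2 = 1681/4

1681/4


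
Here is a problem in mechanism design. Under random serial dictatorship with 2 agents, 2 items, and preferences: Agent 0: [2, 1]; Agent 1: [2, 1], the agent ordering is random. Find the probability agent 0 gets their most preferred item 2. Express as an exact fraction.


Step 1: Agent 0 wants item 2
Step 2: There are 2 possible orderings of agents
Step 3: In 1 orderings, agent 0 gets item 2
Step 4: Probability = 1/2

1/2


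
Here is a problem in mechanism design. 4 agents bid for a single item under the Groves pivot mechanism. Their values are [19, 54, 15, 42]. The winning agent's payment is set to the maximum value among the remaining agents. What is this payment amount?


Step 1: The efficient winner is agent 1 with value 54
Step 2: Other agents' values: [19, 15, 42]
Step 3: Pivot payment = max(others) = 42
Step 4: The winner pays 42

42


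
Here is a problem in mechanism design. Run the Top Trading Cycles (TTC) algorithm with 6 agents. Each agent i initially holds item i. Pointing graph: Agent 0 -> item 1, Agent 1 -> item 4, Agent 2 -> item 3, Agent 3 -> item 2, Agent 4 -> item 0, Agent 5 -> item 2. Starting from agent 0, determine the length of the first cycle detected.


Step 1: Trace the pointer graph from agent 0: 0 -> 1 -> 4 -> 0
Step 2: A cycle is detected when we revisit agent 0
Step 3: The cycle is: 0 -> 1 -> 4 -> 0
Step 4: Cycle length = 3

3


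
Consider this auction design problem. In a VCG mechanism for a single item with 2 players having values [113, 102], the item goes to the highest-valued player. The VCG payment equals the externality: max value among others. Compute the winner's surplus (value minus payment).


Step 1: The winner is the agent with the highest value: agent 0 with value 113
Step 2: Values of other agents: [102]
Step 3: VCG payment = max of others' values = 102
Step 4: Surplus = 113 - 102 = 11

11


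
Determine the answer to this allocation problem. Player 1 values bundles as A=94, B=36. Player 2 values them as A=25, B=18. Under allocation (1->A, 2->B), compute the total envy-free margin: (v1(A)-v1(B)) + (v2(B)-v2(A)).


Step 1: Player 1's margin = v1(A) - v1(B) = 94 - 36 = 58
Step 2: Player 2's margin = v2(B) - v2(A) = 18 - 25 = -7
Step 3: Total margin = 58 + -7 = 51

51


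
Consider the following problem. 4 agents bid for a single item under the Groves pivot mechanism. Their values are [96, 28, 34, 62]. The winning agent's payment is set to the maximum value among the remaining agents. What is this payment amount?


Step 1: The efficient winner is agent 0 with value 96
Step 2: Other agents' values: [28, 34, 62]
Step 3: Pivot payment = max(others) = 62
Step 4: The winner pays 62

62


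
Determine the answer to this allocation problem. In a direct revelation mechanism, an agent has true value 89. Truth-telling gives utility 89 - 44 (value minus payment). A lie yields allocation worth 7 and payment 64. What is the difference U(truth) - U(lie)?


Step 1: U(truth) = value - payment = 89 - 44 = 45
Step 2: U(lie) = allocation - payment = 7 - 64 = -57
Step 3: IC gap = 45 - (-57) = 102

102


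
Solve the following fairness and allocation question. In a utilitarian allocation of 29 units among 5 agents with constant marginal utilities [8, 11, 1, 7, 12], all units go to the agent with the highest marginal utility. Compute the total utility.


Step 1: The marginal utilities are [8, 11, 1, 7, 12]
Step 2: The highest marginal utility is 12
Step 3: All 29 units go to that agent
Step 4: Total utility = 12 * 29 = 348

348


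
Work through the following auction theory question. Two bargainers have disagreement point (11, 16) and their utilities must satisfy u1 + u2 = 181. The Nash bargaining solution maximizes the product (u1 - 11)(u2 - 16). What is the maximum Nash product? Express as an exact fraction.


Step 1: The Nash solution splits surplus symmetrically above the disagreement point
Step 2: u1 = (total + d1 - d2)/2 = (181 + 11 - 16)/2 = 88
Step 3: u2 = (total - d1 + d2)/2 = (181 - 11 + 16)/2 = 93
Step 4: Nash product = (88 - 11) * (93 - 16)
Step 5: = 77 * 77 = 5929

5929


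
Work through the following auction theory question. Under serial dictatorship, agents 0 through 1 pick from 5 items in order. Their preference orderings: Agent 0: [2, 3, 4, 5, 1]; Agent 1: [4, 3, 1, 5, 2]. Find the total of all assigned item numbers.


Step 1: Agent 0 picks item 2
Step 2: Agent 1 picks item 4
Step 3: Sum = 2 + 4 = 6

6


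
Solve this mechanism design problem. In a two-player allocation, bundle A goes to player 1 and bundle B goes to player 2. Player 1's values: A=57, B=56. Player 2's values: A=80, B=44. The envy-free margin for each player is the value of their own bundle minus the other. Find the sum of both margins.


Step 1: Player 1's margin = v1(A) - v1(B) = 57 - 56 = 1
Step 2: Player 2's margin = v2(B) - v2(A) = 44 - 80 = -36
Step 3: Total margin = 1 + -36 = -35

-35


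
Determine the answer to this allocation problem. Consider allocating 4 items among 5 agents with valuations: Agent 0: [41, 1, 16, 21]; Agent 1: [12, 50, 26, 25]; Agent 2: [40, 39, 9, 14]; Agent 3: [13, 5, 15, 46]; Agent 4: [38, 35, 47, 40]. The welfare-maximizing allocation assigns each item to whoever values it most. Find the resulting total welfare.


Step 1: For each item, find the maximum value among all agents.
Step 2: Item 0 -> Agent 0 (value 41)
Step 3: Item 1 -> Agent 1 (value 50)
Step 4: Item 2 -> Agent 4 (value 47)
Step 5: Item 3 -> Agent 3 (value 46)
Step 6: Total welfare = 41 + 50 + 47 + 46 = 184

184


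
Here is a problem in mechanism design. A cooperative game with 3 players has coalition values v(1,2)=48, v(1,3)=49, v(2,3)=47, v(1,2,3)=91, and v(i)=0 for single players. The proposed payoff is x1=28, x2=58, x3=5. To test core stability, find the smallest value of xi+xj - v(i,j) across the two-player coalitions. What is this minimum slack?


Step 1: Slack for coalition (1,2): x1+x2 - v12 = 86 - 48 = 38
Step 2: Slack for coalition (1,3): x1+x3 - v13 = 33 - 49 = -16
Step 3: Slack for coalition (2,3): x2+x3 - v23 = 63 - 47 = 16
Step 4: Minimum slack = min(38, -16, 16) = -16, attained by (1,3); coalition (1,3) can block (slack < 0), so the allocation is not in the core

-16


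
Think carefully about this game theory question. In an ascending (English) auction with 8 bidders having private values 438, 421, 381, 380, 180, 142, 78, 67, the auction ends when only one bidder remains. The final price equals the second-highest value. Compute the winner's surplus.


Step 1: Identify the highest value: 438
Step 2: Identify the second-highest value: 421
Step 3: The final price = second-highest value = 421
Step 4: Surplus = 438 - 421 = 17

17


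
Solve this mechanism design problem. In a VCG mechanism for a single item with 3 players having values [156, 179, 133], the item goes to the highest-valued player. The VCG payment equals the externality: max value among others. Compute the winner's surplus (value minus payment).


Step 1: The winner is the agent with the highest value: agent 1 with value 179
Step 2: Values of other agents: [156, 133]
Step 3: VCG payment = max of others' values = 156
Step 4: Surplus = 179 - 156 = 23

23


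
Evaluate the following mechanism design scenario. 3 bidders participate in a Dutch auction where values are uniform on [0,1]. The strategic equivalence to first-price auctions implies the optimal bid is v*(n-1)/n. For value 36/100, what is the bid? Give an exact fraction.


Step 1: Dutch auctions are strategically equivalent to first-price auctions
Step 2: The equilibrium bid is b(v) = v*(n-1)/n
Step 3: b = 9/25 * 2/3
Step 4: b = 6/25

6/25


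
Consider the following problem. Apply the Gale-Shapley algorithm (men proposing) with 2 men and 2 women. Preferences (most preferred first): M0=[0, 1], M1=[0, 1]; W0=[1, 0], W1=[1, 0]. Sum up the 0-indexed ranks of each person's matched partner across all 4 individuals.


Step 1: Run Gale-Shapley (men propose, women hold best offer):
  M0 proposes to W0; she accepts
  M1 proposes to W0; she switches from M0
  M0 proposes to W1; she accepts
Step 2: Final matching: W0-M1, W1-M0
Step 3: 0-indexed ranks (man's rank of his match, then woman's): 0 + 0 + 1 + 1
Step 4: Total rank sum = 2

2


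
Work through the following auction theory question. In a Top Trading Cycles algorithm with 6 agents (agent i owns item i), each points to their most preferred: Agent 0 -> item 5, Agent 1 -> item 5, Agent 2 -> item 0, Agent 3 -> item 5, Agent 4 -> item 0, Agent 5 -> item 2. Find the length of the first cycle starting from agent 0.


Step 1: Trace the pointer graph from agent 0: 0 -> 5 -> 2 -> 0
Step 2: A cycle is detected when we revisit agent 0
Step 3: The cycle is: 0 -> 5 -> 2 -> 0
Step 4: Cycle length = 3

3


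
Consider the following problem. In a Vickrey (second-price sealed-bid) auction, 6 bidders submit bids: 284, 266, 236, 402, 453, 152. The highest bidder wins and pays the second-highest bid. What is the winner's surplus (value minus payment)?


Step 1: Sort bids in descending order: 453, 402, 284, 266, 236, 152
Step 2: The winning bid is the highest: 453
Step 3: The payment equals the second-highest bid: 402
Step 4: Surplus = winner's bid - payment = 453 - 402 = 51

51
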